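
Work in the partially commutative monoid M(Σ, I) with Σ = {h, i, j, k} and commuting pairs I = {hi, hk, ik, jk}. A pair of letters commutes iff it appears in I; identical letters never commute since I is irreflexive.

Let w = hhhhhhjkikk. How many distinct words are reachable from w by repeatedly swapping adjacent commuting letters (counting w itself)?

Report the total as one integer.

0(h) covers ∅
1(h) covers 0:h
2(h) covers 1:h
3(h) covers 2:h
4(h) covers 3:h
5(h) covers 4:h
6(j) covers 5:h
7(k) covers ∅
8(i) covers 6:j
9(k) covers 7:k
10(k) covers 9:k
floor of heap: 0:h, 7:k
completions by unplaced set U, small U first (add the entries for U minus each lowest piece of U):
  |U|=1: {8}:1  {10}:1
  |U|=2: {6,8}:1  {8,10}:2  {9,10}:1
  |U|=3: {5,6,8}:1  {6,8,10}:3  {7,9,10}:1  {8,9,10}:3
  |U|=4: {4,5,6,8}:1  {5,6,8,10}:4  {6,8,9,10}:6  {7,8,9,10}:4
  |U|=5: {3,4,5,6,8}:1  {4,5,6,8,10}:5  {5,6,8,9,10}:10  {6,7,8,9,10}:10
  |U|=6: {2,3,4,5,6,8}:1  {3,4,5,6,8,10}:6  {4,5,6,8,9,10}:15  {5,6,7,8,9,10}:20
  |U|=7: {1,2,3,4,5,6,8}:1  {2,3,4,5,6,8,10}:7  {3,4,5,6,8,9,10}:21  {4,5,6,7,8,9,10}:35
  |U|=8: {0,1,2,3,4,5,6,8}:1  {1,2,3,4,5,6,8,10}:8  {2,3,4,5,6,8,9,10}:28  {3,4,5,6,7,8,9,10}:56
  |U|=9: {0,1,2,3,4,5,6,8,10}:9  {1,2,3,4,5,6,8,9,10}:36  {2,3,4,5,6,7,8,9,10}:84
  start at 0(h): 120
  start at 7(k): 45
sum over floor = 165

165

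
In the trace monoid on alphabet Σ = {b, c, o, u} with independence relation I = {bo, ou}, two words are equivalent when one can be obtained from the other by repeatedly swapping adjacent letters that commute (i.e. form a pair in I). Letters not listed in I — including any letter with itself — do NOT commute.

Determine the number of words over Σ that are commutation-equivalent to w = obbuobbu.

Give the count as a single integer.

28

#0=o has no predecessor
#1=b has no predecessor
#2=b depends on [1:b]
#3=u depends on [2:b]
#4=o depends on [0:o]
#5=b depends on [3:u]
#6=b depends on [5:b]
#7=u depends on [6:b]
sources: [0:o, 1:b]
N(rest) = Σ N(rest − s) over sources s of rest; N(one piece) = 1:
  size 1 → [4]=1  [7]=1
  size 2 → [0,4]=1  [4,7]=2  [6,7]=1
  size 3 → [0,4,7]=3  [4,6,7]=3  [5,6,7]=1
  size 4 → [0,4,6,7]=6  [3,5,6,7]=1  [4,5,6,7]=4
  size 5 → [0,4,5,6,7]=10  [2,3,5,6,7]=1  [3,4,5,6,7]=5
  size 6 → [0,3,4,5,6,7]=15  [1,2,3,5,6,7]=1  [2,3,4,5,6,7]=6
  first=0(o) contributes 7
  first=1(b) contributes 21
|[w]| = 28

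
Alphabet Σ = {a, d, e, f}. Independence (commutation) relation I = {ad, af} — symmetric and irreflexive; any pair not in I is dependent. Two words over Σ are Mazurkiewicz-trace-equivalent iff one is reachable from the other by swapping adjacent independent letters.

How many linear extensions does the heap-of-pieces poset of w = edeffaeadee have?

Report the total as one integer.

0(e) covers ∅
1(d) covers 0:e
2(e) covers 1:d
3(f) covers 2:e
4(f) covers 3:f
5(a) covers 2:e
6(e) covers 4:f, 5:a
7(a) covers 6:e
8(d) covers 6:e
9(e) covers 7:a, 8:d
10(e) covers 9:e
floor of heap: 0:e
completions by unplaced set U, small U first (add the entries for U minus each lowest piece of U):
  |U|=1: {10}:1
  |U|=2: {9,10}:1
  |U|=3: {7,9,10}:1  {8,9,10}:1
  |U|=4: {7,8,9,10}:2
  |U|=5: {6,7,8,9,10}:2
  |U|=6: {4,6,7,8,9,10}:2  {5,6,7,8,9,10}:2
  |U|=7: {3,4,6,7,8,9,10}:2  {4,5,6,7,8,9,10}:4
  |U|=8: {3,4,5,6,7,8,9,10}:6
  |U|=9: {2,3,4,5,6,7,8,9,10}:6
  start at 0(e): 6

6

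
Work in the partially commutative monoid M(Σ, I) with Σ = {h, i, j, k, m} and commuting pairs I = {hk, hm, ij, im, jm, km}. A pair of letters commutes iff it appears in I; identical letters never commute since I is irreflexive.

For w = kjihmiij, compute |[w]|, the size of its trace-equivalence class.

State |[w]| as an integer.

48

0(k) covers ∅
1(j) covers 0:k
2(i) covers 0:k
3(h) covers 1:j, 2:i
4(m) covers ∅
5(i) covers 3:h
6(i) covers 5:i
7(j) covers 3:h
floor of heap: 0:k, 4:m
completions by unplaced set U, small U first (add the entries for U minus each lowest piece of U):
  |U|=1: {4}:1  {6}:1  {7}:1
  |U|=2: {4,6}:2  {4,7}:2  {5,6}:1  {6,7}:2
  |U|=3: {4,5,6}:3  {4,6,7}:6  {5,6,7}:3
  |U|=4: {3,5,6,7}:3  {4,5,6,7}:12
  |U|=5: {1,3,5,6,7}:3  {2,3,5,6,7}:3  {3,4,5,6,7}:15
  |U|=6: {1,2,3,5,6,7}:6  {1,3,4,5,6,7}:18  {2,3,4,5,6,7}:18
  start at 0(k): 42
  start at 4(m): 6
sum over floor = 48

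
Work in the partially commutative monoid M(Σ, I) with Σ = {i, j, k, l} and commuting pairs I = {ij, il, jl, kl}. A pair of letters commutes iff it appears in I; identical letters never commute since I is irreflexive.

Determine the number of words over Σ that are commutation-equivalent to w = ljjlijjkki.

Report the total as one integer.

drop 0:l onto floor
drop 1:j onto floor
drop 2:j onto {1:j}
drop 3:l onto {0:l}
drop 4:i onto floor
drop 5:j onto {2:j}
drop 6:j onto {5:j}
drop 7:k onto {4:i, 6:j}
drop 8:k onto {7:k}
drop 9:i onto {8:k}
ground layer = {0:l, 1:j, 4:i}
drop-orders for the pieces not yet dropped (sum over which currently-grounded one goes next):
  1 to go: {3} 1  {9} 1
  2 to go: {0,3} 1  {3,9} 2  {8,9} 1
  3 to go: {0,3,9} 3  {3,8,9} 3  {7,8,9} 1
  4 to go: {0,3,8,9} 6  {3,7,8,9} 4  {4,7,8,9} 1  {6,7,8,9} 1
  5 to go: {0,3,7,8,9} 10  {3,4,7,8,9} 5  {3,6,7,8,9} 5  {4,6,7,8,9} 2  {5,6,7,8,9} 1
  6 to go: {0,3,4,7,8,9} 15  {0,3,6,7,8,9} 15  {2,5,6,7,8,9} 1  {3,4,6,7,8,9} 12  {3,5,6,7,8,9} 6  {4,5,6,7,8,9} 3
  7 to go: {0,3,4,6,7,8,9} 42  {0,3,5,6,7,8,9} 21  {1,2,5,6,7,8,9} 1  {2,3,5,6,7,8,9} 7  {2,4,5,6,7,8,9} 4  {3,4,5,6,7,8,9} 21
  8 to go: {0,2,3,5,6,7,8,9} 28  {0,3,4,5,6,7,8,9} 84  {1,2,3,5,6,7,8,9} 8  {1,2,4,5,6,7,8,9} 5  {2,3,4,5,6,7,8,9} 32
  if 0:l drops first: 45 orders
  if 1:j drops first: 144 orders
  if 4:i drops first: 36 orders
heap linearizations: 225

225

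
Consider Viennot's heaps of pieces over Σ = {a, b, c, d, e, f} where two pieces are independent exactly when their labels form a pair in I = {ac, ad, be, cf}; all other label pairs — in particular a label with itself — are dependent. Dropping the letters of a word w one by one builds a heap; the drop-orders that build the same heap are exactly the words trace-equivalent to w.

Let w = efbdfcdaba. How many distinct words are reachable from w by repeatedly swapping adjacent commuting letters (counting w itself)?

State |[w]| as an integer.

#0=e has no predecessor
#1=f depends on [0:e]
#2=b depends on [1:f]
#3=d depends on [2:b]
#4=f depends on [3:d]
#5=c depends on [3:d]
#6=d depends on [4:f, 5:c]
#7=a depends on [4:f]
#8=b depends on [6:d, 7:a]
#9=a depends on [8:b]
sources: [0:e]
N(rest) = Σ N(rest − s) over sources s of rest; N(one piece) = 1:
  size 1 → [9]=1
  size 2 → [8,9]=1
  size 3 → [6,8,9]=1  [7,8,9]=1
  size 4 → [5,6,8,9]=1  [6,7,8,9]=2
  size 5 → [4,6,7,8,9]=2  [5,6,7,8,9]=3
  size 6 → [4,5,6,7,8,9]=5
  size 7 → [3,4,5,6,7,8,9]=5
  size 8 → [2,3,4,5,6,7,8,9]=5
  first=0(e) contributes 5

5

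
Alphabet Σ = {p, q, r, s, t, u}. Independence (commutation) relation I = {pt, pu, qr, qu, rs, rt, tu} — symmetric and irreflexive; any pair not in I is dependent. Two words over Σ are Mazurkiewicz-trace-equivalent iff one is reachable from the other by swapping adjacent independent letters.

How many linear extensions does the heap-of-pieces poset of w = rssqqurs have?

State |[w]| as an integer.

drop 0:r onto floor
drop 1:s onto floor
drop 2:s onto {1:s}
drop 3:q onto {2:s}
drop 4:q onto {3:q}
drop 5:u onto {0:r, 2:s}
drop 6:r onto {5:u}
drop 7:s onto {4:q, 5:u}
ground layer = {0:r, 1:s}
drop-orders for the pieces not yet dropped (sum over which currently-grounded one goes next):
  1 to go: {6} 1  {7} 1
  2 to go: {4,7} 1  {6,7} 2
  3 to go: {3,4,7} 1  {4,6,7} 3  {5,6,7} 2
  4 to go: {0,5,6,7} 2  {3,4,6,7} 4  {4,5,6,7} 5
  5 to go: {0,4,5,6,7} 7  {3,4,5,6,7} 9
  6 to go: {0,3,4,5,6,7} 16  {2,3,4,5,6,7} 9
  if 0:r drops first: 9 orders
  if 1:s drops first: 25 orders
heap linearizations: 34

34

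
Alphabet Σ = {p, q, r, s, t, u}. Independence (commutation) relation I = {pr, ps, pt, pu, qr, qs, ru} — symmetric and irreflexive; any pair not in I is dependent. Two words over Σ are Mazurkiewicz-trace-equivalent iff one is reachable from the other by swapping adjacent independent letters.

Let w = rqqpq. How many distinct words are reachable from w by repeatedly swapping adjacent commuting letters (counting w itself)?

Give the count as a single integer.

5

piece 0:r — minimal
piece 1:q — minimal
piece 2:q rests on {1:q}
piece 3:p rests on {2:q}
piece 4:q rests on {3:p}
minimal pieces: {0:r, 1:q}
ways to finish when only these pieces remain (= sum over removing one remaining piece with nothing left below it):
  1 left: {0}→1  {4}→1
  2 left: {0,4}→2  {3,4}→1
  3 left: {0,3,4}→3  {2,3,4}→1
  placing 0:r first → 1 extensions
  placing 1:q first → 4 extensions
total linear extensions = 5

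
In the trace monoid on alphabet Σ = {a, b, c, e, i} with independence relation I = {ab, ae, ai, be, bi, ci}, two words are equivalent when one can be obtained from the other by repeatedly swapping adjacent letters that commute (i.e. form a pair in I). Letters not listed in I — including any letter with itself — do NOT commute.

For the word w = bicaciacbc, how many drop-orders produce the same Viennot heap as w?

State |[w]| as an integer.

drop 0:b onto floor
drop 1:i onto floor
drop 2:c onto {0:b}
drop 3:a onto {2:c}
drop 4:c onto {3:a}
drop 5:i onto {1:i}
drop 6:a onto {4:c}
drop 7:c onto {6:a}
drop 8:b onto {7:c}
drop 9:c onto {8:b}
ground layer = {0:b, 1:i}
drop-orders for the pieces not yet dropped (sum over which currently-grounded one goes next):
  1 to go: {5} 1  {9} 1
  2 to go: {1,5} 1  {5,9} 2  {8,9} 1
  3 to go: {1,5,9} 3  {5,8,9} 3  {7,8,9} 1
  4 to go: {1,5,8,9} 6  {5,7,8,9} 4  {6,7,8,9} 1
  5 to go: {1,5,7,8,9} 10  {4,6,7,8,9} 1  {5,6,7,8,9} 5
  6 to go: {1,5,6,7,8,9} 15  {3,4,6,7,8,9} 1  {4,5,6,7,8,9} 6
  7 to go: {1,4,5,6,7,8,9} 21  {2,3,4,6,7,8,9} 1  {3,4,5,6,7,8,9} 7
  8 to go: {0,2,3,4,6,7,8,9} 1  {1,3,4,5,6,7,8,9} 28  {2,3,4,5,6,7,8,9} 8
  if 0:b drops first: 36 orders
  if 1:i drops first: 9 orders
heap linearizations: 45

45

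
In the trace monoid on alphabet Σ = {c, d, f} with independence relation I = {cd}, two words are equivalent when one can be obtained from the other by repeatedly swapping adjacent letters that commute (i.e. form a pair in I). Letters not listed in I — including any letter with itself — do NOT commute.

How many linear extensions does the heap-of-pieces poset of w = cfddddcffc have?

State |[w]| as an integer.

drop 0:c onto floor
drop 1:f onto {0:c}
drop 2:d onto {1:f}
drop 3:d onto {2:d}
drop 4:d onto {3:d}
drop 5:d onto {4:d}
drop 6:c onto {1:f}
drop 7:f onto {5:d, 6:c}
drop 8:f onto {7:f}
drop 9:c onto {8:f}
ground layer = {0:c}
drop-orders for the pieces not yet dropped (sum over which currently-grounded one goes next):
  1 to go: {9} 1
  2 to go: {8,9} 1
  3 to go: {7,8,9} 1
  4 to go: {5,7,8,9} 1  {6,7,8,9} 1
  5 to go: {4,5,7,8,9} 1  {5,6,7,8,9} 2
  6 to go: {3,4,5,7,8,9} 1  {4,5,6,7,8,9} 3
  7 to go: {2,3,4,5,7,8,9} 1  {3,4,5,6,7,8,9} 4
  8 to go: {2,3,4,5,6,7,8,9} 5
  if 0:c drops first: 5 orders

5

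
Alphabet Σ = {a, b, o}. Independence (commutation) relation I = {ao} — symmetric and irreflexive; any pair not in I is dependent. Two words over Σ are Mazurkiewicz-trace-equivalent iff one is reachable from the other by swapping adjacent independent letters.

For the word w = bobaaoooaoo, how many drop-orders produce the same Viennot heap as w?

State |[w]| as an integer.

0(b) covers ∅
1(o) covers 0:b
2(b) covers 1:o
3(a) covers 2:b
4(a) covers 3:a
5(o) covers 2:b
6(o) covers 5:o
7(o) covers 6:o
8(a) covers 4:a
9(o) covers 7:o
10(o) covers 9:o
floor of heap: 0:b
completions by unplaced set U, small U first (add the entries for U minus each lowest piece of U):
  |U|=1: {8}:1  {10}:1
  |U|=2: {4,8}:1  {8,10}:2  {9,10}:1
  |U|=3: {3,4,8}:1  {4,8,10}:3  {7,9,10}:1  {8,9,10}:3
  |U|=4: {3,4,8,10}:4  {4,8,9,10}:6  {6,7,9,10}:1  {7,8,9,10}:4
  |U|=5: {3,4,8,9,10}:10  {4,7,8,9,10}:10  {5,6,7,9,10}:1  {6,7,8,9,10}:5
  |U|=6: {3,4,7,8,9,10}:20  {4,6,7,8,9,10}:15  {5,6,7,8,9,10}:6
  |U|=7: {3,4,6,7,8,9,10}:35  {4,5,6,7,8,9,10}:21
  |U|=8: {3,4,5,6,7,8,9,10}:56
  |U|=9: {2,3,4,5,6,7,8,9,10}:56
  start at 0(b): 56

56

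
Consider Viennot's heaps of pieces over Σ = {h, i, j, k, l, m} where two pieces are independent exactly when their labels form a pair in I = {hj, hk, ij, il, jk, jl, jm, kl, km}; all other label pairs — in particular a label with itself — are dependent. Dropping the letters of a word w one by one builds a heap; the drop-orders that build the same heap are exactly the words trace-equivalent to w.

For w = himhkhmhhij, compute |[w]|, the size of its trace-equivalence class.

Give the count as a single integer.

piece 0:h — minimal
piece 1:i rests on {0:h}
piece 2:m rests on {1:i}
piece 3:h rests on {2:m}
piece 4:k rests on {1:i}
piece 5:h rests on {3:h}
piece 6:m rests on {5:h}
piece 7:h rests on {6:m}
piece 8:h rests on {7:h}
piece 9:i rests on {4:k, 8:h}
piece 10:j — minimal
minimal pieces: {0:h, 10:j}
ways to finish when only these pieces remain (= sum over removing one remaining piece with nothing left below it):
  1 left: {9}→1  {10}→1
  2 left: {4,9}→1  {8,9}→1  {9,10}→2
  3 left: {4,8,9}→2  {4,9,10}→3  {7,8,9}→1  {8,9,10}→3
  4 left: {4,7,8,9}→3  {4,8,9,10}→8  {6,7,8,9}→1  {7,8,9,10}→4
  5 left: {4,6,7,8,9}→4  {4,7,8,9,10}→15  {5,6,7,8,9}→1  {6,7,8,9,10}→5
  6 left: {3,5,6,7,8,9}→1  {4,5,6,7,8,9}→5  {4,6,7,8,9,10}→24  {5,6,7,8,9,10}→6
  7 left: {2,3,5,6,7,8,9}→1  {3,4,5,6,7,8,9}→6  {3,5,6,7,8,9,10}→7  {4,5,6,7,8,9,10}→35
  8 left: {2,3,4,5,6,7,8,9}→7  {2,3,5,6,7,8,9,10}→8  {3,4,5,6,7,8,9,10}→48
  9 left: {1,2,3,4,5,6,7,8,9}→7  {2,3,4,5,6,7,8,9,10}→63
  placing 0:h first → 70 extensions
  placing 10:j first → 7 extensions
total linear extensions = 77

77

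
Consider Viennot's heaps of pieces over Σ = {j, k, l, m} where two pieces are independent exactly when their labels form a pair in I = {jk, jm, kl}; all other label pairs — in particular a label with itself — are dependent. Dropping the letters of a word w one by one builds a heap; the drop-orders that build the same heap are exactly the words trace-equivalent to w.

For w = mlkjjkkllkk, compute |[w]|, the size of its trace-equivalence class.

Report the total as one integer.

252

0(m) covers ∅
1(l) covers 0:m
2(k) covers 0:m
3(j) covers 1:l
4(j) covers 3:j
5(k) covers 2:k
6(k) covers 5:k
7(l) covers 4:j
8(l) covers 7:l
9(k) covers 6:k
10(k) covers 9:k
floor of heap: 0:m
completions by unplaced set U, small U first (add the entries for U minus each lowest piece of U):
  |U|=1: {8}:1  {10}:1
  |U|=2: {7,8}:1  {8,10}:2  {9,10}:1
  |U|=3: {4,7,8}:1  {6,9,10}:1  {7,8,10}:3  {8,9,10}:3
  |U|=4: {3,4,7,8}:1  {4,7,8,10}:4  {5,6,9,10}:1  {6,8,9,10}:4  {7,8,9,10}:6
  |U|=5: {1,3,4,7,8}:1  {2,5,6,9,10}:1  {3,4,7,8,10}:5  {4,7,8,9,10}:10  {5,6,8,9,10}:5  {6,7,8,9,10}:10
  |U|=6: {1,3,4,7,8,10}:6  {2,5,6,8,9,10}:6  {3,4,7,8,9,10}:15  {4,6,7,8,9,10}:20  {5,6,7,8,9,10}:15
  |U|=7: {1,3,4,7,8,9,10}:21  {2,5,6,7,8,9,10}:21  {3,4,6,7,8,9,10}:35  {4,5,6,7,8,9,10}:35
  |U|=8: {1,3,4,6,7,8,9,10}:56  {2,4,5,6,7,8,9,10}:56  {3,4,5,6,7,8,9,10}:70
  |U|=9: {1,3,4,5,6,7,8,9,10}:126  {2,3,4,5,6,7,8,9,10}:126
  start at 0(m): 252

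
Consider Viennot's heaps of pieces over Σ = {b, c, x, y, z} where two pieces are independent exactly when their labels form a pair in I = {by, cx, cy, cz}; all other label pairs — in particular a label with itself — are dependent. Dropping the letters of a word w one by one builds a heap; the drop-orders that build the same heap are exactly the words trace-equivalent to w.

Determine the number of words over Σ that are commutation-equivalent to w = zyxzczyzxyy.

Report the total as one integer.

drop 0:z onto floor
drop 1:y onto {0:z}
drop 2:x onto {1:y}
drop 3:z onto {2:x}
drop 4:c onto floor
drop 5:z onto {3:z}
drop 6:y onto {5:z}
drop 7:z onto {6:y}
drop 8:x onto {7:z}
drop 9:y onto {8:x}
drop 10:y onto {9:y}
ground layer = {0:z, 4:c}
drop-orders for the pieces not yet dropped (sum over which currently-grounded one goes next):
  1 to go: {4} 1  {10} 1
  2 to go: {4,10} 2  {9,10} 1
  3 to go: {4,9,10} 3  {8,9,10} 1
  4 to go: {4,8,9,10} 4  {7,8,9,10} 1
  5 to go: {4,7,8,9,10} 5  {6,7,8,9,10} 1
  6 to go: {4,6,7,8,9,10} 6  {5,6,7,8,9,10} 1
  7 to go: {3,5,6,7,8,9,10} 1  {4,5,6,7,8,9,10} 7
  8 to go: {2,3,5,6,7,8,9,10} 1  {3,4,5,6,7,8,9,10} 8
  9 to go: {1,2,3,5,6,7,8,9,10} 1  {2,3,4,5,6,7,8,9,10} 9
  if 0:z drops first: 10 orders
  if 4:c drops first: 1 orders
heap linearizations: 11

11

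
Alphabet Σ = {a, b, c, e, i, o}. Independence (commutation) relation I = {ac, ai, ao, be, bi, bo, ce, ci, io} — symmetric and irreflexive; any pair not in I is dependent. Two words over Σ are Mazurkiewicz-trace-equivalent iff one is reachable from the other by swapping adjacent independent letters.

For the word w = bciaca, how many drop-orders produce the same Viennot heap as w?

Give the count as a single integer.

36

piece 0:b — minimal
piece 1:c rests on {0:b}
piece 2:i — minimal
piece 3:a rests on {0:b}
piece 4:c rests on {1:c}
piece 5:a rests on {3:a}
minimal pieces: {0:b, 2:i}
ways to finish when only these pieces remain (= sum over removing one remaining piece with nothing left below it):
  1 left: {2}→1  {4}→1  {5}→1
  2 left: {1,4}→1  {2,4}→2  {2,5}→2  {3,5}→1  {4,5}→2
  3 left: {1,2,4}→3  {1,4,5}→3  {2,3,5}→3  {2,4,5}→6  {3,4,5}→3
  4 left: {1,2,4,5}→12  {1,3,4,5}→6  {2,3,4,5}→12
  placing 0:b first → 30 extensions
  placing 2:i first → 6 extensions
total linear extensions = 36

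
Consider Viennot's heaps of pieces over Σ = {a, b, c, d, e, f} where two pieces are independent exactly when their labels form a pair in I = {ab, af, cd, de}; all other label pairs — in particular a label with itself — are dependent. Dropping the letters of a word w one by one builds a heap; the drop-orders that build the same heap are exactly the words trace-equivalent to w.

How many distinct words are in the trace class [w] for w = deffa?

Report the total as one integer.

6

#0=d has no predecessor
#1=e has no predecessor
#2=f depends on [0:d, 1:e]
#3=f depends on [2:f]
#4=a depends on [0:d, 1:e]
sources: [0:d, 1:e]
N(rest) = Σ N(rest − s) over sources s of rest; N(one piece) = 1:
  size 1 → [3]=1  [4]=1
  size 2 → [2,3]=1  [3,4]=2
  size 3 → [2,3,4]=3
  first=0(d) contributes 3
  first=1(e) contributes 3
|[w]| = 6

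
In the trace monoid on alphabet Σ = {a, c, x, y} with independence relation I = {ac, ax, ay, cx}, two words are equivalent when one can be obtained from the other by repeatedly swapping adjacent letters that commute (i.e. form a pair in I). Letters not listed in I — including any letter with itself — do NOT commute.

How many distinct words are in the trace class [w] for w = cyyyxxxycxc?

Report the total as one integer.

3

piece 0:c — minimal
piece 1:y rests on {0:c}
piece 2:y rests on {1:y}
piece 3:y rests on {2:y}
piece 4:x rests on {3:y}
piece 5:x rests on {4:x}
piece 6:x rests on {5:x}
piece 7:y rests on {6:x}
piece 8:c rests on {7:y}
piece 9:x rests on {7:y}
piece 10:c rests on {8:c}
minimal pieces: {0:c}
ways to finish when only these pieces remain (= sum over removing one remaining piece with nothing left below it):
  1 left: {9}→1  {10}→1
  2 left: {8,10}→1  {9,10}→2
  3 left: {8,9,10}→3
  4 left: {7,8,9,10}→3
  5 left: {6,7,8,9,10}→3
  6 left: {5,6,7,8,9,10}→3
  7 left: {4,5,6,7,8,9,10}→3
  8 left: {3,4,5,6,7,8,9,10}→3
  9 left: {2,3,4,5,6,7,8,9,10}→3
  placing 0:c first → 3 extensions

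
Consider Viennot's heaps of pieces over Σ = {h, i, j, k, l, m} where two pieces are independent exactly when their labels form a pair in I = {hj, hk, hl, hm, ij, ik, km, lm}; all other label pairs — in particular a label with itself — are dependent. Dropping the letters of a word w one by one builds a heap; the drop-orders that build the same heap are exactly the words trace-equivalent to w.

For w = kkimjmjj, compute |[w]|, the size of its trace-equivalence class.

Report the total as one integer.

6

drop 0:k onto floor
drop 1:k onto {0:k}
drop 2:i onto floor
drop 3:m onto {2:i}
drop 4:j onto {1:k, 3:m}
drop 5:m onto {4:j}
drop 6:j onto {5:m}
drop 7:j onto {6:j}
ground layer = {0:k, 2:i}
drop-orders for the pieces not yet dropped (sum over which currently-grounded one goes next):
  1 to go: {7} 1
  2 to go: {6,7} 1
  3 to go: {5,6,7} 1
  4 to go: {4,5,6,7} 1
  5 to go: {1,4,5,6,7} 1  {3,4,5,6,7} 1
  6 to go: {0,1,4,5,6,7} 1  {1,3,4,5,6,7} 2  {2,3,4,5,6,7} 1
  if 0:k drops first: 3 orders
  if 2:i drops first: 3 orders
heap linearizations: 6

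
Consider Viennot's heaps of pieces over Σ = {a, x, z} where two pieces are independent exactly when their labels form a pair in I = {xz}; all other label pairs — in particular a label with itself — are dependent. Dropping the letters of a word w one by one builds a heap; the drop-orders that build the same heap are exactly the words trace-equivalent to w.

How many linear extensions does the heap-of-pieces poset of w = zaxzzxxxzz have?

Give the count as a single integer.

70

drop 0:z onto floor
drop 1:a onto {0:z}
drop 2:x onto {1:a}
drop 3:z onto {1:a}
drop 4:z onto {3:z}
drop 5:x onto {2:x}
drop 6:x onto {5:x}
drop 7:x onto {6:x}
drop 8:z onto {4:z}
drop 9:z onto {8:z}
ground layer = {0:z}
drop-orders for the pieces not yet dropped (sum over which currently-grounded one goes next):
  1 to go: {7} 1  {9} 1
  2 to go: {6,7} 1  {7,9} 2  {8,9} 1
  3 to go: {4,8,9} 1  {5,6,7} 1  {6,7,9} 3  {7,8,9} 3
  4 to go: {2,5,6,7} 1  {3,4,8,9} 1  {4,7,8,9} 4  {5,6,7,9} 4  {6,7,8,9} 6
  5 to go: {2,5,6,7,9} 5  {3,4,7,8,9} 5  {4,6,7,8,9} 10  {5,6,7,8,9} 10
  6 to go: {2,5,6,7,8,9} 15  {3,4,6,7,8,9} 15  {4,5,6,7,8,9} 20
  7 to go: {2,4,5,6,7,8,9} 35  {3,4,5,6,7,8,9} 35
  8 to go: {2,3,4,5,6,7,8,9} 70
  if 0:z drops first: 70 orders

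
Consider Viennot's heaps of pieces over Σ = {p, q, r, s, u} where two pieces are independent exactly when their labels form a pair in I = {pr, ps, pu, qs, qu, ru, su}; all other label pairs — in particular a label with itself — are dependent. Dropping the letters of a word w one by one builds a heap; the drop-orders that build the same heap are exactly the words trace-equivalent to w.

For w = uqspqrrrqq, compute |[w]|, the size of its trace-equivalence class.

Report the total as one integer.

#0=u has no predecessor
#1=q has no predecessor
#2=s has no predecessor
#3=p depends on [1:q]
#4=q depends on [3:p]
#5=r depends on [2:s, 4:q]
#6=r depends on [5:r]
#7=r depends on [6:r]
#8=q depends on [7:r]
#9=q depends on [8:q]
sources: [0:u, 1:q, 2:s]
N(rest) = Σ N(rest − s) over sources s of rest; N(one piece) = 1:
  size 1 → [0]=1  [9]=1
  size 2 → [0,9]=2  [8,9]=1
  size 3 → [0,8,9]=3  [7,8,9]=1
  size 4 → [0,7,8,9]=4  [6,7,8,9]=1
  size 5 → [0,6,7,8,9]=5  [5,6,7,8,9]=1
  size 6 → [0,5,6,7,8,9]=6  [2,5,6,7,8,9]=1  [4,5,6,7,8,9]=1
  size 7 → [0,2,5,6,7,8,9]=7  [0,4,5,6,7,8,9]=7  [2,4,5,6,7,8,9]=2  [3,4,5,6,7,8,9]=1
  size 8 → [0,2,4,5,6,7,8,9]=16  [0,3,4,5,6,7,8,9]=8  [1,3,4,5,6,7,8,9]=1  [2,3,4,5,6,7,8,9]=3
  first=0(u) contributes 4
  first=1(q) contributes 27
  first=2(s) contributes 9
|[w]| = 40

40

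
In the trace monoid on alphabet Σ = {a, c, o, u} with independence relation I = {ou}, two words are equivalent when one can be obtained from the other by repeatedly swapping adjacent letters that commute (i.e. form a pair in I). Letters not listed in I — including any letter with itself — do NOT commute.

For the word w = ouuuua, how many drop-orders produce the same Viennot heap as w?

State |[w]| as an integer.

5

piece 0:o — minimal
piece 1:u — minimal
piece 2:u rests on {1:u}
piece 3:u rests on {2:u}
piece 4:u rests on {3:u}
piece 5:a rests on {0:o, 4:u}
minimal pieces: {0:o, 1:u}
ways to finish when only these pieces remain (= sum over removing one remaining piece with nothing left below it):
  1 left: {5}→1
  2 left: {0,5}→1  {4,5}→1
  3 left: {0,4,5}→2  {3,4,5}→1
  4 left: {0,3,4,5}→3  {2,3,4,5}→1
  placing 0:o first → 1 extensions
  placing 1:u first → 4 extensions
total linear extensions = 5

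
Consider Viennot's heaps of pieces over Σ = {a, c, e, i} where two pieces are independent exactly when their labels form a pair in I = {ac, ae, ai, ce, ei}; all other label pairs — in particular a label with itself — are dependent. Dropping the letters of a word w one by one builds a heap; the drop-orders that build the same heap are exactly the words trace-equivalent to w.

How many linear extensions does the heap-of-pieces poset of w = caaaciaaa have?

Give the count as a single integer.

84

piece 0:c — minimal
piece 1:a — minimal
piece 2:a rests on {1:a}
piece 3:a rests on {2:a}
piece 4:c rests on {0:c}
piece 5:i rests on {4:c}
piece 6:a rests on {3:a}
piece 7:a rests on {6:a}
piece 8:a rests on {7:a}
minimal pieces: {0:c, 1:a}
ways to finish when only these pieces remain (= sum over removing one remaining piece with nothing left below it):
  1 left: {5}→1  {8}→1
  2 left: {4,5}→1  {5,8}→2  {7,8}→1
  3 left: {0,4,5}→1  {4,5,8}→3  {5,7,8}→3  {6,7,8}→1
  4 left: {0,4,5,8}→4  {3,6,7,8}→1  {4,5,7,8}→6  {5,6,7,8}→4
  5 left: {0,4,5,7,8}→10  {2,3,6,7,8}→1  {3,5,6,7,8}→5  {4,5,6,7,8}→10
  6 left: {0,4,5,6,7,8}→20  {1,2,3,6,7,8}→1  {2,3,5,6,7,8}→6  {3,4,5,6,7,8}→15
  7 left: {0,3,4,5,6,7,8}→35  {1,2,3,5,6,7,8}→7  {2,3,4,5,6,7,8}→21
  placing 0:c first → 28 extensions
  placing 1:a first → 56 extensions
total linear extensions = 84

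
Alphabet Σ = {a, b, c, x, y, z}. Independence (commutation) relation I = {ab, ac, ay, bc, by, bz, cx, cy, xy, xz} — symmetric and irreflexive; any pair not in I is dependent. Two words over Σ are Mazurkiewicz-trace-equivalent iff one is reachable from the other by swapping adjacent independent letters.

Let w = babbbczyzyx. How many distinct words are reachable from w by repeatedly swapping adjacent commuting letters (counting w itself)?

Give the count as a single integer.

0(b) covers ∅
1(a) covers ∅
2(b) covers 0:b
3(b) covers 2:b
4(b) covers 3:b
5(c) covers ∅
6(z) covers 1:a, 5:c
7(y) covers 6:z
8(z) covers 7:y
9(y) covers 8:z
10(x) covers 1:a, 4:b
floor of heap: 0:b, 1:a, 5:c
completions by unplaced set U, small U first (add the entries for U minus each lowest piece of U):
  |U|=1: {9}:1  {10}:1
  |U|=2: {4,10}:1  {8,9}:1  {9,10}:2
  |U|=3: {3,4,10}:1  {4,9,10}:3  {7,8,9}:1  {8,9,10}:3
  |U|=4: {2,3,4,10}:1  {3,4,9,10}:4  {4,8,9,10}:6  {6,7,8,9}:1  {7,8,9,10}:4
  |U|=5: {0,2,3,4,10}:1  {2,3,4,9,10}:5  {3,4,8,9,10}:10  {4,7,8,9,10}:10  {5,6,7,8,9}:1  {6,7,8,9,10}:5
  |U|=6: {0,2,3,4,9,10}:6  {1,6,7,8,9,10}:5  {2,3,4,8,9,10}:15  {3,4,7,8,9,10}:20  {4,6,7,8,9,10}:15  {5,6,7,8,9,10}:6
  |U|=7: {0,2,3,4,8,9,10}:21  {1,4,6,7,8,9,10}:20  {1,5,6,7,8,9,10}:11  {2,3,4,7,8,9,10}:35  {3,4,6,7,8,9,10}:35  {4,5,6,7,8,9,10}:21
  |U|=8: {0,2,3,4,7,8,9,10}:56  {1,3,4,6,7,8,9,10}:55  {1,4,5,6,7,8,9,10}:52  {2,3,4,6,7,8,9,10}:70  {3,4,5,6,7,8,9,10}:56
  |U|=9: {0,2,3,4,6,7,8,9,10}:126  {1,2,3,4,6,7,8,9,10}:125  {1,3,4,5,6,7,8,9,10}:163  {2,3,4,5,6,7,8,9,10}:126
  start at 0(b): 414
  start at 1(a): 252
  start at 5(c): 251
sum over floor = 917

917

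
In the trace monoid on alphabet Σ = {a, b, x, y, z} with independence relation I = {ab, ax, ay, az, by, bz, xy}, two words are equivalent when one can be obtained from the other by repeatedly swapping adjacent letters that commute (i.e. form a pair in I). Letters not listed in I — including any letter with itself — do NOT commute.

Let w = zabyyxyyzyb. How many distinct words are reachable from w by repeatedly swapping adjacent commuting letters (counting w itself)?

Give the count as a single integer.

drop 0:z onto floor
drop 1:a onto floor
drop 2:b onto floor
drop 3:y onto {0:z}
drop 4:y onto {3:y}
drop 5:x onto {0:z, 2:b}
drop 6:y onto {4:y}
drop 7:y onto {6:y}
drop 8:z onto {5:x, 7:y}
drop 9:y onto {8:z}
drop 10:b onto {5:x}
ground layer = {0:z, 1:a, 2:b}
drop-orders for the pieces not yet dropped (sum over which currently-grounded one goes next):
  1 to go: {1} 1  {9} 1  {10} 1
  2 to go: {1,9} 2  {1,10} 2  {8,9} 1  {9,10} 2
  3 to go: {1,8,9} 3  {1,9,10} 6  {7,8,9} 1  {8,9,10} 3
  4 to go: {1,7,8,9} 4  {1,8,9,10} 12  {5,8,9,10} 3  {6,7,8,9} 1  {7,8,9,10} 4
  5 to go: {1,5,8,9,10} 15  {1,6,7,8,9} 5  {1,7,8,9,10} 20  {2,5,8,9,10} 3  {4,6,7,8,9} 1  {5,7,8,9,10} 7  {6,7,8,9,10} 5
  6 to go: {1,2,5,8,9,10} 18  {1,4,6,7,8,9} 6  {1,5,7,8,9,10} 42  {1,6,7,8,9,10} 30  {2,5,7,8,9,10} 10  {3,4,6,7,8,9} 1  {4,6,7,8,9,10} 6  {5,6,7,8,9,10} 12
  7 to go: {1,2,5,7,8,9,10} 70  {1,3,4,6,7,8,9} 7  {1,4,6,7,8,9,10} 42  {1,5,6,7,8,9,10} 84  {2,5,6,7,8,9,10} 22  {3,4,6,7,8,9,10} 7  {4,5,6,7,8,9,10} 18
  8 to go: {1,2,5,6,7,8,9,10} 176  {1,3,4,6,7,8,9,10} 56  {1,4,5,6,7,8,9,10} 144  {2,4,5,6,7,8,9,10} 40  {3,4,5,6,7,8,9,10} 25
  9 to go: {0,3,4,5,6,7,8,9,10} 25  {1,2,4,5,6,7,8,9,10} 360  {1,3,4,5,6,7,8,9,10} 225  {2,3,4,5,6,7,8,9,10} 65
  if 0:z drops first: 650 orders
  if 1:a drops first: 90 orders
  if 2:b drops first: 250 orders
heap linearizations: 990

990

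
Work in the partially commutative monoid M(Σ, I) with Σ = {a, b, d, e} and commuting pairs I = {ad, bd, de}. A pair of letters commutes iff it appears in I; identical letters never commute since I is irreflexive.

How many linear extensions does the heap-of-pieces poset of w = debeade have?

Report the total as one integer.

#0=d has no predecessor
#1=e has no predecessor
#2=b depends on [1:e]
#3=e depends on [2:b]
#4=a depends on [3:e]
#5=d depends on [0:d]
#6=e depends on [4:a]
sources: [0:d, 1:e]
N(rest) = Σ N(rest − s) over sources s of rest; N(one piece) = 1:
  size 1 → [5]=1  [6]=1
  size 2 → [0,5]=1  [4,6]=1  [5,6]=2
  size 3 → [0,5,6]=3  [3,4,6]=1  [4,5,6]=3
  size 4 → [0,4,5,6]=6  [2,3,4,6]=1  [3,4,5,6]=4
  size 5 → [0,3,4,5,6]=10  [1,2,3,4,6]=1  [2,3,4,5,6]=5
  first=0(d) contributes 6
  first=1(e) contributes 15
|[w]| = 21

21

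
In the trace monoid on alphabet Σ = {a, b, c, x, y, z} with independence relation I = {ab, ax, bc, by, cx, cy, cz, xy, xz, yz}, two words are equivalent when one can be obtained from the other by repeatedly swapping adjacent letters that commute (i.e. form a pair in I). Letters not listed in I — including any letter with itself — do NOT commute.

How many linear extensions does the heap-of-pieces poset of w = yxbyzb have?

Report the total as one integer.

piece 0:y — minimal
piece 1:x — minimal
piece 2:b rests on {1:x}
piece 3:y rests on {0:y}
piece 4:z rests on {2:b}
piece 5:b rests on {4:z}
minimal pieces: {0:y, 1:x}
ways to finish when only these pieces remain (= sum over removing one remaining piece with nothing left below it):
  1 left: {3}→1  {5}→1
  2 left: {0,3}→1  {3,5}→2  {4,5}→1
  3 left: {0,3,5}→3  {2,4,5}→1  {3,4,5}→3
  4 left: {0,3,4,5}→6  {1,2,4,5}→1  {2,3,4,5}→4
  placing 0:y first → 5 extensions
  placing 1:x first → 10 extensions
total linear extensions = 15

15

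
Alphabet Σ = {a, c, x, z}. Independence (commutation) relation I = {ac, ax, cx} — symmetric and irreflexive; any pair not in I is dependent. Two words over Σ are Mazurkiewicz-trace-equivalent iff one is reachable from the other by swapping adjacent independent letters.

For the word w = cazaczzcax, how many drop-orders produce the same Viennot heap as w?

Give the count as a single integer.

24

0(c) covers ∅
1(a) covers ∅
2(z) covers 0:c, 1:a
3(a) covers 2:z
4(c) covers 2:z
5(z) covers 3:a, 4:c
6(z) covers 5:z
7(c) covers 6:z
8(a) covers 6:z
9(x) covers 6:z
floor of heap: 0:c, 1:a
completions by unplaced set U, small U first (add the entries for U minus each lowest piece of U):
  |U|=1: {7}:1  {8}:1  {9}:1
  |U|=2: {7,8}:2  {7,9}:2  {8,9}:2
  |U|=3: {7,8,9}:6
  |U|=4: {6,7,8,9}:6
  |U|=5: {5,6,7,8,9}:6
  |U|=6: {3,5,6,7,8,9}:6  {4,5,6,7,8,9}:6
  |U|=7: {3,4,5,6,7,8,9}:12
  |U|=8: {2,3,4,5,6,7,8,9}:12
  start at 0(c): 12
  start at 1(a): 12
sum over floor = 24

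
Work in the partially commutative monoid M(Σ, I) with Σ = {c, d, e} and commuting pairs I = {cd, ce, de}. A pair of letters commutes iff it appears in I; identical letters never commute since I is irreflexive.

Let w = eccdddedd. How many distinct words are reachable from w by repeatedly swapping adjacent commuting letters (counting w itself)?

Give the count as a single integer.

756

0(e) covers ∅
1(c) covers ∅
2(c) covers 1:c
3(d) covers ∅
4(d) covers 3:d
5(d) covers 4:d
6(e) covers 0:e
7(d) covers 5:d
8(d) covers 7:d
floor of heap: 0:e, 1:c, 3:d
completions by unplaced set U, small U first (add the entries for U minus each lowest piece of U):
  |U|=1: {2}:1  {6}:1  {8}:1
  |U|=2: {0,6}:1  {1,2}:1  {2,6}:2  {2,8}:2  {6,8}:2  {7,8}:1
  |U|=3: {0,2,6}:3  {0,6,8}:3  {1,2,6}:3  {1,2,8}:3  {2,6,8}:6  {2,7,8}:3  {5,7,8}:1  {6,7,8}:3
  |U|=4: {0,1,2,6}:6  {0,2,6,8}:12  {0,6,7,8}:6  {1,2,6,8}:12  {1,2,7,8}:6  {2,5,7,8}:4  {2,6,7,8}:12  {4,5,7,8}:1  {5,6,7,8}:4
  |U|=5: {0,1,2,6,8}:30  {0,2,6,7,8}:30  {0,5,6,7,8}:10  {1,2,5,7,8}:10  {1,2,6,7,8}:30  {2,4,5,7,8}:5  {2,5,6,7,8}:20  {3,4,5,7,8}:1  {4,5,6,7,8}:5
  |U|=6: {0,1,2,6,7,8}:90  {0,2,5,6,7,8}:60  {0,4,5,6,7,8}:15  {1,2,4,5,7,8}:15  {1,2,5,6,7,8}:60  {2,3,4,5,7,8}:6  {2,4,5,6,7,8}:30  {3,4,5,6,7,8}:6
  |U|=7: {0,1,2,5,6,7,8}:210  {0,2,4,5,6,7,8}:105  {0,3,4,5,6,7,8}:21  {1,2,3,4,5,7,8}:21  {1,2,4,5,6,7,8}:105  {2,3,4,5,6,7,8}:42
  start at 0(e): 168
  start at 1(c): 168
  start at 3(d): 420
sum over floor = 756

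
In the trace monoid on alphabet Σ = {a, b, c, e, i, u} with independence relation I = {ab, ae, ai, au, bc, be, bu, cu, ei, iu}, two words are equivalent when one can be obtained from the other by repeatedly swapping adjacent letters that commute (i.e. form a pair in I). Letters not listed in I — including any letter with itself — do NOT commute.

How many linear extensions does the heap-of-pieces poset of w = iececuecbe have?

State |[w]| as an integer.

34

piece 0:i — minimal
piece 1:e — minimal
piece 2:c rests on {0:i, 1:e}
piece 3:e rests on {2:c}
piece 4:c rests on {3:e}
piece 5:u rests on {3:e}
piece 6:e rests on {4:c, 5:u}
piece 7:c rests on {6:e}
piece 8:b rests on {0:i}
piece 9:e rests on {7:c}
minimal pieces: {0:i, 1:e}
ways to finish when only these pieces remain (= sum over removing one remaining piece with nothing left below it):
  1 left: {8}→1  {9}→1
  2 left: {7,9}→1  {8,9}→2
  3 left: {6,7,9}→1  {7,8,9}→3
  4 left: {4,6,7,9}→1  {5,6,7,9}→1  {6,7,8,9}→4
  5 left: {4,5,6,7,9}→2  {4,6,7,8,9}→5  {5,6,7,8,9}→5
  6 left: {3,4,5,6,7,9}→2  {4,5,6,7,8,9}→12
  7 left: {2,3,4,5,6,7,9}→2  {3,4,5,6,7,8,9}→14
  8 left: {1,2,3,4,5,6,7,9}→2  {2,3,4,5,6,7,8,9}→16
  placing 0:i first → 18 extensions
  placing 1:e first → 16 extensions
total linear extensions = 34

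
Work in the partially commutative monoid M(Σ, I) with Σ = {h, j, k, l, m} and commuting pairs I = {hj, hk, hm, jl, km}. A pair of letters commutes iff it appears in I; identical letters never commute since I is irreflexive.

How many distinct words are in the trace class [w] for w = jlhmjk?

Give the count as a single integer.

#0=j has no predecessor
#1=l has no predecessor
#2=h depends on [1:l]
#3=m depends on [0:j, 1:l]
#4=j depends on [3:m]
#5=k depends on [4:j]
sources: [0:j, 1:l]
N(rest) = Σ N(rest − s) over sources s of rest; N(one piece) = 1:
  size 1 → [2]=1  [5]=1
  size 2 → [2,5]=2  [4,5]=1
  size 3 → [2,4,5]=3  [3,4,5]=1
  size 4 → [0,3,4,5]=1  [2,3,4,5]=4
  first=0(j) contributes 4
  first=1(l) contributes 5
|[w]| = 9

9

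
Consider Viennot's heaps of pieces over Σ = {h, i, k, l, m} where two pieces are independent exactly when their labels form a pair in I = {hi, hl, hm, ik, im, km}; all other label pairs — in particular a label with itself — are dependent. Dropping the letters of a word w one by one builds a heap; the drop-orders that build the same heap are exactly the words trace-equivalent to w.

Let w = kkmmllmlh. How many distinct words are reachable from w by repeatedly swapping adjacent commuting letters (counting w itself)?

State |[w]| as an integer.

#0=k has no predecessor
#1=k depends on [0:k]
#2=m has no predecessor
#3=m depends on [2:m]
#4=l depends on [1:k, 3:m]
#5=l depends on [4:l]
#6=m depends on [5:l]
#7=l depends on [6:m]
#8=h depends on [1:k]
sources: [0:k, 2:m]
N(rest) = Σ N(rest − s) over sources s of rest; N(one piece) = 1:
  size 1 → [7]=1  [8]=1
  size 2 → [6,7]=1  [7,8]=2
  size 3 → [5,6,7]=1  [6,7,8]=3
  size 4 → [4,5,6,7]=1  [5,6,7,8]=4
  size 5 → [3,4,5,6,7]=1  [4,5,6,7,8]=5
  size 6 → [1,4,5,6,7,8]=5  [2,3,4,5,6,7]=1  [3,4,5,6,7,8]=6
  size 7 → [0,1,4,5,6,7,8]=5  [1,3,4,5,6,7,8]=11  [2,3,4,5,6,7,8]=7
  first=0(k) contributes 18
  first=2(m) contributes 16
|[w]| = 34

34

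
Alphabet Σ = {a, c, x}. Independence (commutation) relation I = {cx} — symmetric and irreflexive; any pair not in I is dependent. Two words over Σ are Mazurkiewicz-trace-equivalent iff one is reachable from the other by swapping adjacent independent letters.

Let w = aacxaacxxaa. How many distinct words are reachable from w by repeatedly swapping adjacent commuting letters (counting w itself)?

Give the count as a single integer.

6

0(a) covers ∅
1(a) covers 0:a
2(c) covers 1:a
3(x) covers 1:a
4(a) covers 2:c, 3:x
5(a) covers 4:a
6(c) covers 5:a
7(x) covers 5:a
8(x) covers 7:x
9(a) covers 6:c, 8:x
10(a) covers 9:a
floor of heap: 0:a
completions by unplaced set U, small U first (add the entries for U minus each lowest piece of U):
  |U|=1: {10}:1
  |U|=2: {9,10}:1
  |U|=3: {6,9,10}:1  {8,9,10}:1
  |U|=4: {6,8,9,10}:2  {7,8,9,10}:1
  |U|=5: {6,7,8,9,10}:3
  |U|=6: {5,6,7,8,9,10}:3
  |U|=7: {4,5,6,7,8,9,10}:3
  |U|=8: {2,4,5,6,7,8,9,10}:3  {3,4,5,6,7,8,9,10}:3
  |U|=9: {2,3,4,5,6,7,8,9,10}:6
  start at 0(a): 6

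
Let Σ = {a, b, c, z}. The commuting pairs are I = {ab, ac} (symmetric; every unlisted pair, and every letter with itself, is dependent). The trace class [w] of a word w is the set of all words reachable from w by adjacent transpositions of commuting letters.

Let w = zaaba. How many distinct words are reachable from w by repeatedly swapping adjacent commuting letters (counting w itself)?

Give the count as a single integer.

0(z) covers ∅
1(a) covers 0:z
2(a) covers 1:a
3(b) covers 0:z
4(a) covers 2:a
floor of heap: 0:z
completions by unplaced set U, small U first (add the entries for U minus each lowest piece of U):
  |U|=1: {3}:1  {4}:1
  |U|=2: {2,4}:1  {3,4}:2
  |U|=3: {1,2,4}:1  {2,3,4}:3
  start at 0(z): 4

4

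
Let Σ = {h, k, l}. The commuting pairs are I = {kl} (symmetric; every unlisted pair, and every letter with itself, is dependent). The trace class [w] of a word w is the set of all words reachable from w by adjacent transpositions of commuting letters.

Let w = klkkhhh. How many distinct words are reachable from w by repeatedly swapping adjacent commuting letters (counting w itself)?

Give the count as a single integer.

0(k) covers ∅
1(l) covers ∅
2(k) covers 0:k
3(k) covers 2:k
4(h) covers 1:l, 3:k
5(h) covers 4:h
6(h) covers 5:h
floor of heap: 0:k, 1:l
completions by unplaced set U, small U first (add the entries for U minus each lowest piece of U):
  |U|=1: {6}:1
  |U|=2: {5,6}:1
  |U|=3: {4,5,6}:1
  |U|=4: {1,4,5,6}:1  {3,4,5,6}:1
  |U|=5: {1,3,4,5,6}:2  {2,3,4,5,6}:1
  start at 0(k): 3
  start at 1(l): 1
sum over floor = 4

4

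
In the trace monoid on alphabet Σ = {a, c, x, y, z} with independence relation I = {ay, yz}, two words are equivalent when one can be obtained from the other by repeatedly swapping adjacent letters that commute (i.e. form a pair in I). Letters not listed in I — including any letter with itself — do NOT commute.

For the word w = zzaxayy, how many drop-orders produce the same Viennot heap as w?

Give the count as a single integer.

3

piece 0:z — minimal
piece 1:z rests on {0:z}
piece 2:a rests on {1:z}
piece 3:x rests on {2:a}
piece 4:a rests on {3:x}
piece 5:y rests on {3:x}
piece 6:y rests on {5:y}
minimal pieces: {0:z}
ways to finish when only these pieces remain (= sum over removing one remaining piece with nothing left below it):
  1 left: {4}→1  {6}→1
  2 left: {4,6}→2  {5,6}→1
  3 left: {4,5,6}→3
  4 left: {3,4,5,6}→3
  5 left: {2,3,4,5,6}→3
  placing 0:z first → 3 extensions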